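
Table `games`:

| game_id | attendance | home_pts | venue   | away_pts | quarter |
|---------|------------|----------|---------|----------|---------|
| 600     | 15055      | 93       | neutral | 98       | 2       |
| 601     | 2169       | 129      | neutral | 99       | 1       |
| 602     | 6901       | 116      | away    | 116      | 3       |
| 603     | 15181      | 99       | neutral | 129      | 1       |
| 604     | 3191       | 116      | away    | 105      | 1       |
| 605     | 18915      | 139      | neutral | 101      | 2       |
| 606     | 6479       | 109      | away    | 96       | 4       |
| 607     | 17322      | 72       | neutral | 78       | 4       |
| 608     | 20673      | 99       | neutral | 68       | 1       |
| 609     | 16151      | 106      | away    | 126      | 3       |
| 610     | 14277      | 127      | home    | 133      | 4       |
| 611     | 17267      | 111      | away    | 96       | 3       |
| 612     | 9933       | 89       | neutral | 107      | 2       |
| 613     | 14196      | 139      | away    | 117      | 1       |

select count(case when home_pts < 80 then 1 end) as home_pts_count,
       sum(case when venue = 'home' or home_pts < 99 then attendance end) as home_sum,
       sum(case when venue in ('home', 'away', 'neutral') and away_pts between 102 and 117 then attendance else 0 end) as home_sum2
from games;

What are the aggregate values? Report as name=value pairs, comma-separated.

home_pts_count=1, home_sum=56587, home_sum2=34221

[home_pts_count: home_pts < 80]
game_id=600: ✗
game_id=601: ✗
game_id=602: ✗
game_id=603: ✗
game_id=604: ✗
game_id=605: ✗
game_id=606: ✗
game_id=607: ✓ → 1
game_id=608: ✗
game_id=609: ✗
game_id=610: ✗
game_id=611: ✗
game_id=612: ✗
game_id=613: ✗
home_pts_count = COUNT(1) = 1
—
[home_sum: venue = 'home' or home_pts < 99]
game_id=600: ✓ → 15055
game_id=601: ✗
game_id=602: ✗
game_id=603: ✗
game_id=604: ✗
game_id=605: ✗
game_id=606: ✗
game_id=607: ✓ → 17322
game_id=608: ✗
game_id=609: ✗
game_id=610: ✓ → 14277
game_id=611: ✗
game_id=612: ✓ → 9933
game_id=613: ✗
home_sum = 15055 + 17322 + 14277 + 9933 = 56587
—
[home_sum2: venue in ('home', 'away', 'neutral') and away_pts between 102 and 117]
game_id=600: ✗
game_id=601: ✗
game_id=602: ✓ → 6901
game_id=603: ✗
game_id=604: ✓ → 3191
game_id=605: ✗
game_id=606: ✗
game_id=607: ✗
game_id=608: ✗
game_id=609: ✗
game_id=610: ✗
game_id=611: ✗
game_id=612: ✓ → 9933
game_id=613: ✓ → 14196
home_sum2 = 6901 + 3191 + 9933 + 14196 = 34221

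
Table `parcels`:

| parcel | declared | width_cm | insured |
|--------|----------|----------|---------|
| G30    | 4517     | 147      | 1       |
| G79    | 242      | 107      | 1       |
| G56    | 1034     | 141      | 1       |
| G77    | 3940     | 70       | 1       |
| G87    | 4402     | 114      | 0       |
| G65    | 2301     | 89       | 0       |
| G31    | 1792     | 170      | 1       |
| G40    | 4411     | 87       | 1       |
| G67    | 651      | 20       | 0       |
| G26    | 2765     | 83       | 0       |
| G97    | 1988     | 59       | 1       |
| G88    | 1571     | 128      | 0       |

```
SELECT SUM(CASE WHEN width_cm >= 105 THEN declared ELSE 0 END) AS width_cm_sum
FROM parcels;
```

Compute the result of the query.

13558

parcel=G30: ✓ → 4517
parcel=G79: ✓ → 242
parcel=G56: ✓ → 1034
parcel=G77: ✗
parcel=G87: ✓ → 4402
parcel=G65: ✗
parcel=G31: ✓ → 1792
parcel=G40: ✗
parcel=G67: ✗
parcel=G26: ✗
parcel=G97: ✗
parcel=G88: ✓ → 1571
width_cm_sum = 4517 + 242 + 1034 + 4402 + 1792 + 1571 = 13558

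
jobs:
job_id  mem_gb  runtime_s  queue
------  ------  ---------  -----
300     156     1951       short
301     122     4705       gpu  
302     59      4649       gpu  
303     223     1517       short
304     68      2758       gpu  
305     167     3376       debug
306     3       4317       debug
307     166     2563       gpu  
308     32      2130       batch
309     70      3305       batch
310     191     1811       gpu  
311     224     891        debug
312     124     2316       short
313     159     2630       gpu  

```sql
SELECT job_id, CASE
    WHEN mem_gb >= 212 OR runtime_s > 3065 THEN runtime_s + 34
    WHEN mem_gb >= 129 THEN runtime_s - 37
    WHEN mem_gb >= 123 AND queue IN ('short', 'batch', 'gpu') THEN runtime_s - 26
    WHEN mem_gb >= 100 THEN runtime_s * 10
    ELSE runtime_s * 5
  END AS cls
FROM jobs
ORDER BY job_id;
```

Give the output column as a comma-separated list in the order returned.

1914, 4739, 4683, 1551, 13790, 3410, 4351, 2526, 10650, 3339, 1774, 925, 2290, 2593

job_id=300: mem_gb >= 129 → 1914
job_id=301: mem_gb >= 212 OR runtime_s > 3065 → 4739
job_id=302: mem_gb >= 212 OR runtime_s > 3065 → 4683
job_id=303: mem_gb >= 212 OR runtime_s > 3065 → 1551
job_id=304: ELSE → 13790
job_id=305: mem_gb >= 212 OR runtime_s > 3065 → 3410
job_id=306: mem_gb >= 212 OR runtime_s > 3065 → 4351
job_id=307: mem_gb >= 129 → 2526
job_id=308: ELSE → 10650
job_id=309: mem_gb >= 212 OR runtime_s > 3065 → 3339
job_id=310: mem_gb >= 129 → 1774
job_id=311: mem_gb >= 212 OR runtime_s > 3065 → 925
job_id=312: mem_gb >= 123 AND queue IN ('short', 'batch', 'gpu') → 2290
job_id=313: mem_gb >= 129 → 2593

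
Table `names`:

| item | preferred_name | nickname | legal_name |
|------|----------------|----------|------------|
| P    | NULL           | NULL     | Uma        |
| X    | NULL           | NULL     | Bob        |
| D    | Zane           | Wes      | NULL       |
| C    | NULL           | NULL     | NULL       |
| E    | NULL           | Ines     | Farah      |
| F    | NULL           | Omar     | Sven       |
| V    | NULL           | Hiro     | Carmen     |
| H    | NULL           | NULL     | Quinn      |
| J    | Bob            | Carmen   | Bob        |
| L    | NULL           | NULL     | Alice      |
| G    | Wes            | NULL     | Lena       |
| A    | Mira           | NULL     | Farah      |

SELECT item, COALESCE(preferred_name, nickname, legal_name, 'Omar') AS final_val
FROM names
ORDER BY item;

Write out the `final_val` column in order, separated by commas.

Mira, Omar, Zane, Ines, Omar, Wes, Quinn, Bob, Alice, Uma, Hiro, Bob

item=A: preferred_name=Mira → Mira
item=C: preferred_name=NULL, nickname=NULL, legal_name=NULL, → literal Omar → Omar
item=D: preferred_name=Zane → Zane
item=E: preferred_name=NULL, nickname=Ines → Ines
item=F: preferred_name=NULL, nickname=Omar → Omar
item=G: preferred_name=Wes → Wes
item=H: preferred_name=NULL, nickname=NULL, legal_name=Quinn → Quinn
item=J: preferred_name=Bob → Bob
item=L: preferred_name=NULL, nickname=NULL, legal_name=Alice → Alice
item=P: preferred_name=NULL, nickname=NULL, legal_name=Uma → Uma
item=V: preferred_name=NULL, nickname=Hiro → Hiro
item=X: preferred_name=NULL, nickname=NULL, legal_name=Bob → Bob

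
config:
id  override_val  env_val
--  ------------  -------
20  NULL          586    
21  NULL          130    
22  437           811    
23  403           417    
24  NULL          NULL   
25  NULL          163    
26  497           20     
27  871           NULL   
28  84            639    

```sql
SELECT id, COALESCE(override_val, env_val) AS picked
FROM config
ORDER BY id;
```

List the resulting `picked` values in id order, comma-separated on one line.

586, 130, 437, 403, NULL, 163, 497, 871, 84

id=20: override_val=NULL, env_val=586 → 586
id=21: override_val=NULL, env_val=130 → 130
id=22: override_val=437 → 437
id=23: override_val=403 → 403
id=24: override_val=NULL, env_val=NULL (all NULL) → NULL
id=25: override_val=NULL, env_val=163 → 163
id=26: override_val=497 → 497
id=27: override_val=871 → 871
id=28: override_val=84 → 84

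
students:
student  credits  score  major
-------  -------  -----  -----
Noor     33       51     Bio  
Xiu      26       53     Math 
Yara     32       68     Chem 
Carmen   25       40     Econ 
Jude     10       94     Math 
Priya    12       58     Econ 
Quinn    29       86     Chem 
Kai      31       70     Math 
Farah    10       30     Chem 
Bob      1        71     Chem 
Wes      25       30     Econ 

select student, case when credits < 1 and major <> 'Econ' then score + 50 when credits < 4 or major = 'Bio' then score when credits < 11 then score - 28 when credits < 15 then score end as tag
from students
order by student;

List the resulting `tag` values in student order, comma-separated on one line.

student=Bob: credits < 4 or major = 'Bio' → 71
student=Carmen: (no match → NULL) → NULL
student=Farah: credits < 11 → 2
student=Jude: credits < 11 → 66
student=Kai: (no match → NULL) → NULL
student=Noor: credits < 4 or major = 'Bio' → 51
student=Priya: credits < 15 → 58
student=Quinn: (no match → NULL) → NULL
student=Wes: (no match → NULL) → NULL
student=Xiu: (no match → NULL) → NULL
student=Yara: (no match → NULL) → NULL

71, NULL, 2, 66, NULL, 51, 58, NULL, NULL, NULL, NULL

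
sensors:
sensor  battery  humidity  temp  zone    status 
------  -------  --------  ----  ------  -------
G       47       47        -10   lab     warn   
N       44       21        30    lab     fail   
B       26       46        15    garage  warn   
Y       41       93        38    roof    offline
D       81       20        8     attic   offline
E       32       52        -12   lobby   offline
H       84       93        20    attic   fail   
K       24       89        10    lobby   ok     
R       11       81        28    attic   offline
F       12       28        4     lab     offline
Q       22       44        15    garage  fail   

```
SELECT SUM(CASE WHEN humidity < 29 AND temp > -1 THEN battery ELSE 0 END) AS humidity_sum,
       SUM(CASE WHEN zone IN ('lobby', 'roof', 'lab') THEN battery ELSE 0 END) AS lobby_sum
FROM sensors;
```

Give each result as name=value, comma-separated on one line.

[humidity_sum: humidity < 29 AND temp > -1]
sensor=G: ✗
sensor=N: ✓ → 44
sensor=B: ✗
sensor=Y: ✗
sensor=D: ✓ → 81
sensor=E: ✗
sensor=H: ✗
sensor=K: ✗
sensor=R: ✗
sensor=F: ✓ → 12
sensor=Q: ✗
humidity_sum = 44 + 81 + 12 = 137
—
[lobby_sum: zone IN ('lobby', 'roof', 'lab')]
sensor=G: ✓ → 47
sensor=N: ✓ → 44
sensor=B: ✗
sensor=Y: ✓ → 41
sensor=D: ✗
sensor=E: ✓ → 32
sensor=H: ✗
sensor=K: ✓ → 24
sensor=R: ✗
sensor=F: ✓ → 12
sensor=Q: ✗
lobby_sum = 47 + 44 + 41 + 32 + 24 + 12 = 200

humidity_sum=137, lobby_sum=200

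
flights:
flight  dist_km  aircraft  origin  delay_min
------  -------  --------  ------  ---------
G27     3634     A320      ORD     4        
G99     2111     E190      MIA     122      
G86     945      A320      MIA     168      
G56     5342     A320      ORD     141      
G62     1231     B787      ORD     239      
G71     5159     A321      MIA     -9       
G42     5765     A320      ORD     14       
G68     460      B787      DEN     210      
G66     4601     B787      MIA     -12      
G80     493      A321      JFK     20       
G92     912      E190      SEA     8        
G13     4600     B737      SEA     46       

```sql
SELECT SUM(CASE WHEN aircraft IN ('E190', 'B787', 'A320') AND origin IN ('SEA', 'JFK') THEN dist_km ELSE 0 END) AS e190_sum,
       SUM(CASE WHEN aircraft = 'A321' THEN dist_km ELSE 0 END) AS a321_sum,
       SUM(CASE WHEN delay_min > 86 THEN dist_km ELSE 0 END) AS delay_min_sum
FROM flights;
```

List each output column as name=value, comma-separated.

[e190_sum: aircraft IN ('E190', 'B787', 'A320') AND origin IN ('SEA', 'JFK')]
flight=G27: ✗
flight=G99: ✗
flight=G86: ✗
flight=G56: ✗
flight=G62: ✗
flight=G71: ✗
flight=G42: ✗
flight=G68: ✗
flight=G66: ✗
flight=G80: ✗
flight=G92: ✓ → 912
flight=G13: ✗
e190_sum = 912
—
[a321_sum: aircraft = 'A321']
flight=G27: ✗
flight=G99: ✗
flight=G86: ✗
flight=G56: ✗
flight=G62: ✗
flight=G71: ✓ → 5159
flight=G42: ✗
flight=G68: ✗
flight=G66: ✗
flight=G80: ✓ → 493
flight=G92: ✗
flight=G13: ✗
a321_sum = 5159 + 493 = 5652
—
[delay_min_sum: delay_min > 86]
flight=G27: ✗
flight=G99: ✓ → 2111
flight=G86: ✓ → 945
flight=G56: ✓ → 5342
flight=G62: ✓ → 1231
flight=G71: ✗
flight=G42: ✗
flight=G68: ✓ → 460
flight=G66: ✗
flight=G80: ✗
flight=G92: ✗
flight=G13: ✗
delay_min_sum = 2111 + 945 + 5342 + 1231 + 460 = 10089

e190_sum=912, a321_sum=5652, delay_min_sum=10089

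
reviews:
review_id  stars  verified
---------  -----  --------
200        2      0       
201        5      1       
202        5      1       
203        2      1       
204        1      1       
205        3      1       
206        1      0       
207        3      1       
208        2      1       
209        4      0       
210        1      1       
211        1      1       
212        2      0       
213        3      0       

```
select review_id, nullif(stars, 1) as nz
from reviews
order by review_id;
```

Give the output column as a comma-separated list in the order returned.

review_id=200: stars=2 vs 1: differ → 2
review_id=201: stars=5 vs 1: differ → 5
review_id=202: stars=5 vs 1: differ → 5
review_id=203: stars=2 vs 1: differ → 2
review_id=204: stars=1 vs 1: equal → NULL
review_id=205: stars=3 vs 1: differ → 3
review_id=206: stars=1 vs 1: equal → NULL
review_id=207: stars=3 vs 1: differ → 3
review_id=208: stars=2 vs 1: differ → 2
review_id=209: stars=4 vs 1: differ → 4
review_id=210: stars=1 vs 1: equal → NULL
review_id=211: stars=1 vs 1: equal → NULL
review_id=212: stars=2 vs 1: differ → 2
review_id=213: stars=3 vs 1: differ → 3

2, 5, 5, 2, NULL, 3, NULL, 3, 2, 4, NULL, NULL, 2, 3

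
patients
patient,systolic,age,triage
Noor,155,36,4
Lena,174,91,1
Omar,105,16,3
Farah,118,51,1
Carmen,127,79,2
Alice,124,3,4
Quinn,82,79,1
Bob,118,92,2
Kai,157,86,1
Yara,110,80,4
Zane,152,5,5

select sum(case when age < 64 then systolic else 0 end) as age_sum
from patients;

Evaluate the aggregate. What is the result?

654

patient=Noor: ✓ → 155
patient=Lena: ✗
patient=Omar: ✓ → 105
patient=Farah: ✓ → 118
patient=Carmen: ✗
patient=Alice: ✓ → 124
patient=Quinn: ✗
patient=Bob: ✗
patient=Kai: ✗
patient=Yara: ✗
patient=Zane: ✓ → 152
age_sum = 155 + 105 + 118 + 124 + 152 = 654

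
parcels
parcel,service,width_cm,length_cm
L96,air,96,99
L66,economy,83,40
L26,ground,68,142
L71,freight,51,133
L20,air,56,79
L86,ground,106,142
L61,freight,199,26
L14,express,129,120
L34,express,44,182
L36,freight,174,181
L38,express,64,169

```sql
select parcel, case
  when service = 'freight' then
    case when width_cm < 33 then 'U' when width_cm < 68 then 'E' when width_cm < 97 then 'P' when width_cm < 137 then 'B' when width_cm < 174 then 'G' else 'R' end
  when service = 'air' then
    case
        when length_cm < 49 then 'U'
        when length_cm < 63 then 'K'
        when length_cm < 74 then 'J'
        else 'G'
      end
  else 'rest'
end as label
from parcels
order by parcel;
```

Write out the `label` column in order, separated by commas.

rest, G, rest, rest, R, rest, R, rest, E, rest, G

parcel=L14: service='express' → outer ELSE → rest
parcel=L20: service='air' → inner[ELSE] → G
parcel=L26: service='ground' → outer ELSE → rest
parcel=L34: service='express' → outer ELSE → rest
parcel=L36: service='freight' → inner[ELSE] → R
parcel=L38: service='express' → outer ELSE → rest
parcel=L61: service='freight' → inner[ELSE] → R
parcel=L66: service='economy' → outer ELSE → rest
parcel=L71: service='freight' → inner[width_cm < 68] → E
parcel=L86: service='ground' → outer ELSE → rest
parcel=L96: service='air' → inner[ELSE] → G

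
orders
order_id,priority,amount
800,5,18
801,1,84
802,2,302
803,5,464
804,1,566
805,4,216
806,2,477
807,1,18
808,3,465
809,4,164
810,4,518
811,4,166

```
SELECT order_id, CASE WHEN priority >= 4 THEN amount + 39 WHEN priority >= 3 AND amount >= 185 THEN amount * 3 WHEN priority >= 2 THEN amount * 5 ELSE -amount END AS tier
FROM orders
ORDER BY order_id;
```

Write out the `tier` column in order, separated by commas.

57, -84, 1510, 503, -566, 255, 2385, -18, 1395, 203, 557, 205

order_id=800: priority >= 4 → 57
order_id=801: ELSE → -84
order_id=802: priority >= 2 → 1510
order_id=803: priority >= 4 → 503
order_id=804: ELSE → -566
order_id=805: priority >= 4 → 255
order_id=806: priority >= 2 → 2385
order_id=807: ELSE → -18
order_id=808: priority >= 3 AND amount >= 185 → 1395
order_id=809: priority >= 4 → 203
order_id=810: priority >= 4 → 557
order_id=811: priority >= 4 → 205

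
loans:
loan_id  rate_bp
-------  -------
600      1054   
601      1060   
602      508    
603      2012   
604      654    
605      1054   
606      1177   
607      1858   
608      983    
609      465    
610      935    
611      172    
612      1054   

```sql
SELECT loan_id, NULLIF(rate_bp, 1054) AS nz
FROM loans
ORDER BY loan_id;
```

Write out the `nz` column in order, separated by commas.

NULL, 1060, 508, 2012, 654, NULL, 1177, 1858, 983, 465, 935, 172, NULL

loan_id=600: rate_bp=1054 vs 1054: equal → NULL
loan_id=601: rate_bp=1060 vs 1054: differ → 1060
loan_id=602: rate_bp=508 vs 1054: differ → 508
loan_id=603: rate_bp=2012 vs 1054: differ → 2012
loan_id=604: rate_bp=654 vs 1054: differ → 654
loan_id=605: rate_bp=1054 vs 1054: equal → NULL
loan_id=606: rate_bp=1177 vs 1054: differ → 1177
loan_id=607: rate_bp=1858 vs 1054: differ → 1858
loan_id=608: rate_bp=983 vs 1054: differ → 983
loan_id=609: rate_bp=465 vs 1054: differ → 465
loan_id=610: rate_bp=935 vs 1054: differ → 935
loan_id=611: rate_bp=172 vs 1054: differ → 172
loan_id=612: rate_bp=1054 vs 1054: equal → NULL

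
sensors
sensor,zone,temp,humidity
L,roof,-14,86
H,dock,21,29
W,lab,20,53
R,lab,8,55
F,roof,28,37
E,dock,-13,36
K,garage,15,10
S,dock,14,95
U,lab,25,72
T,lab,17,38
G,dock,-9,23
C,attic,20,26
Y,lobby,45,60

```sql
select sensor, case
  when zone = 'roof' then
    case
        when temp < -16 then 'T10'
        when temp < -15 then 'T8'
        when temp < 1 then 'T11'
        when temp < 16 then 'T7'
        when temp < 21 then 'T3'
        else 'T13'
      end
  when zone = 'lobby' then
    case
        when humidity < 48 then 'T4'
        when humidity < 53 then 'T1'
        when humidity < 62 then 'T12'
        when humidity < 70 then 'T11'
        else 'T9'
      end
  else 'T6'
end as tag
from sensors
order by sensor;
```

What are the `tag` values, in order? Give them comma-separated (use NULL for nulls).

T6, T6, T13, T6, T6, T6, T11, T6, T6, T6, T6, T6, T12

sensor=C: zone='attic' → outer ELSE → T6
sensor=E: zone='dock' → outer ELSE → T6
sensor=F: zone='roof' → inner[ELSE] → T13
sensor=G: zone='dock' → outer ELSE → T6
sensor=H: zone='dock' → outer ELSE → T6
sensor=K: zone='garage' → outer ELSE → T6
sensor=L: zone='roof' → inner[temp < 1] → T11
sensor=R: zone='lab' → outer ELSE → T6
sensor=S: zone='dock' → outer ELSE → T6
sensor=T: zone='lab' → outer ELSE → T6
sensor=U: zone='lab' → outer ELSE → T6
sensor=W: zone='lab' → outer ELSE → T6
sensor=Y: zone='lobby' → inner[humidity < 62] → T12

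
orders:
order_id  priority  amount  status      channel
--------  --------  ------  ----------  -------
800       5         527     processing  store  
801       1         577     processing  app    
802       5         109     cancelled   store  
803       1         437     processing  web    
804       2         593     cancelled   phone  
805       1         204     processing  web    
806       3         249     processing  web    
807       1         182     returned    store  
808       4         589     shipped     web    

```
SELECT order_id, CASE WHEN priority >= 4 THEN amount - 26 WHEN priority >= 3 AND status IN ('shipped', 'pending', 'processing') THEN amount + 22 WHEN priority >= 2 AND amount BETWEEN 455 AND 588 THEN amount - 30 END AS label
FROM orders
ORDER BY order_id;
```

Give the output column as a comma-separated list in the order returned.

501, NULL, 83, NULL, NULL, NULL, 271, NULL, 563

order_id=800: priority >= 4 → 501
order_id=801: (no match → NULL) → NULL
order_id=802: priority >= 4 → 83
order_id=803: (no match → NULL) → NULL
order_id=804: (no match → NULL) → NULL
order_id=805: (no match → NULL) → NULL
order_id=806: priority >= 3 AND status IN ('shipped', 'pending', 'processing') → 271
order_id=807: (no match → NULL) → NULL
order_id=808: priority >= 4 → 563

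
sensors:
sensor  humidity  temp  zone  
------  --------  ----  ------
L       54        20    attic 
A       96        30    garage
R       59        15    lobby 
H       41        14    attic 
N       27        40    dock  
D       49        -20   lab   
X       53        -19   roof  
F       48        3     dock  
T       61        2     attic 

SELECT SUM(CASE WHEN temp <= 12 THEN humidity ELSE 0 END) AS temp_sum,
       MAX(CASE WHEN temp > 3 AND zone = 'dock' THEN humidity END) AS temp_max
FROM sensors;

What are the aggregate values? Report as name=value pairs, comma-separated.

[temp_sum: temp <= 12]
sensor=L: ✗
sensor=A: ✗
sensor=R: ✗
sensor=H: ✗
sensor=N: ✗
sensor=D: ✓ → 49
sensor=X: ✓ → 53
sensor=F: ✓ → 48
sensor=T: ✓ → 61
temp_sum = 49 + 53 + 48 + 61 = 211
—
[temp_max: temp > 3 AND zone = 'dock']
sensor=L: ✗
sensor=A: ✗
sensor=R: ✗
sensor=H: ✗
sensor=N: ✓ → 27
sensor=D: ✗
sensor=X: ✗
sensor=F: ✗
sensor=T: ✗
temp_max = MAX(27) = 27

temp_sum=211, temp_max=27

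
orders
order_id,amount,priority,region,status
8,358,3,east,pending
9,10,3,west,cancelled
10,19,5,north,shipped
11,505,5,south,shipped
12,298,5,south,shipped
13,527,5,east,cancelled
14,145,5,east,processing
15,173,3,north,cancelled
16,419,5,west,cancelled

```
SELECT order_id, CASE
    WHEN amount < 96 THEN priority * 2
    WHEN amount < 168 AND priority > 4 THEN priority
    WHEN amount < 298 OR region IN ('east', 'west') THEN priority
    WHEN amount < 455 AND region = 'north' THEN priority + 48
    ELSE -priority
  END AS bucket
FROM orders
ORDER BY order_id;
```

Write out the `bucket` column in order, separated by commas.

3, 6, 10, -5, -5, 5, 5, 3, 5

order_id=8: amount < 298 OR region IN ('east', 'west') → 3
order_id=9: amount < 96 → 6
order_id=10: amount < 96 → 10
order_id=11: ELSE → -5
order_id=12: ELSE → -5
order_id=13: amount < 298 OR region IN ('east', 'west') → 5
order_id=14: amount < 168 AND priority > 4 → 5
order_id=15: amount < 298 OR region IN ('east', 'west') → 3
order_id=16: amount < 298 OR region IN ('east', 'west') → 5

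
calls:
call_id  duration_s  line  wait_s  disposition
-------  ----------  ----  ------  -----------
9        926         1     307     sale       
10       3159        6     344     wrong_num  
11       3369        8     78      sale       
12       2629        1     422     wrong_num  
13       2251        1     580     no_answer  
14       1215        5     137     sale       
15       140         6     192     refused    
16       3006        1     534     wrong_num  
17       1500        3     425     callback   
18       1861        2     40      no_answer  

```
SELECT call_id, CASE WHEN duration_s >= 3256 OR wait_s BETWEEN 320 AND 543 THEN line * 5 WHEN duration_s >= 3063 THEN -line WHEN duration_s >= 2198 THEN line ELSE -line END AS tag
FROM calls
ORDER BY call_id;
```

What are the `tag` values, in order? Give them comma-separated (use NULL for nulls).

call_id=9: ELSE → -1
call_id=10: duration_s >= 3256 OR wait_s BETWEEN 320 AND 543 → 30
call_id=11: duration_s >= 3256 OR wait_s BETWEEN 320 AND 543 → 40
call_id=12: duration_s >= 3256 OR wait_s BETWEEN 320 AND 543 → 5
call_id=13: duration_s >= 2198 → 1
call_id=14: ELSE → -5
call_id=15: ELSE → -6
call_id=16: duration_s >= 3256 OR wait_s BETWEEN 320 AND 543 → 5
call_id=17: duration_s >= 3256 OR wait_s BETWEEN 320 AND 543 → 15
call_id=18: ELSE → -2

-1, 30, 40, 5, 1, -5, -6, 5, 15, -2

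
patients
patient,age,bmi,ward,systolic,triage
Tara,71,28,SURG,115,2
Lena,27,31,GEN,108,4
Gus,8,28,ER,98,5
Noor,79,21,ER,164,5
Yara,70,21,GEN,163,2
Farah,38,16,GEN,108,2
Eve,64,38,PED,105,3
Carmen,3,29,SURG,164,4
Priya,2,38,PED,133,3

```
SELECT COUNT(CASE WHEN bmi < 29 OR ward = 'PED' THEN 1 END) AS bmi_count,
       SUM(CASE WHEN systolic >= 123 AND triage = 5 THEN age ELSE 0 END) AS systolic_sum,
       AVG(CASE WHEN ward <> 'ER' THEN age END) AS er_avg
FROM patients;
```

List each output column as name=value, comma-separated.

bmi_count=7, systolic_sum=79, er_avg=39.2857142857

[bmi_count: bmi < 29 OR ward = 'PED']
patient=Tara: ✓ → 1
patient=Lena: ✗
patient=Gus: ✓ → 1
patient=Noor: ✓ → 1
patient=Yara: ✓ → 1
patient=Farah: ✓ → 1
patient=Eve: ✓ → 1
patient=Carmen: ✗
patient=Priya: ✓ → 1
bmi_count = COUNT(1, 1, 1, 1, 1, 1, 1) = 7
—
[systolic_sum: systolic >= 123 AND triage = 5]
patient=Tara: ✗
patient=Lena: ✗
patient=Gus: ✗
patient=Noor: ✓ → 79
patient=Yara: ✗
patient=Farah: ✗
patient=Eve: ✗
patient=Carmen: ✗
patient=Priya: ✗
systolic_sum = 79
—
[er_avg: ward <> 'ER']
patient=Tara: ✓ → 71
patient=Lena: ✓ → 27
patient=Gus: ✗
patient=Noor: ✗
patient=Yara: ✓ → 70
patient=Farah: ✓ → 38
patient=Eve: ✓ → 64
patient=Carmen: ✓ → 3
patient=Priya: ✓ → 2
er_avg = (71 + 27 + 70 + 38 + 64 + 3 + 2) / 7 = 39.2857142857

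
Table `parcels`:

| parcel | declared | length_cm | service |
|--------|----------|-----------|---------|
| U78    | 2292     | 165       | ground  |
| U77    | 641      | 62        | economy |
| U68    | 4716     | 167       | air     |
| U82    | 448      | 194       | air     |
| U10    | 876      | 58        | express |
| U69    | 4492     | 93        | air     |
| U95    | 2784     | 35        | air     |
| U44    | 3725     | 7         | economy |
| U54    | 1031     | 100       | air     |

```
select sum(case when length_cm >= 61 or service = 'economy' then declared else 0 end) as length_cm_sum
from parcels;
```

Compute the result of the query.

17345

parcel=U78: ✓ → 2292
parcel=U77: ✓ → 641
parcel=U68: ✓ → 4716
parcel=U82: ✓ → 448
parcel=U10: ✗
parcel=U69: ✓ → 4492
parcel=U95: ✗
parcel=U44: ✓ → 3725
parcel=U54: ✓ → 1031
length_cm_sum = 2292 + 641 + 4716 + 448 + 4492 + 3725 + 1031 = 17345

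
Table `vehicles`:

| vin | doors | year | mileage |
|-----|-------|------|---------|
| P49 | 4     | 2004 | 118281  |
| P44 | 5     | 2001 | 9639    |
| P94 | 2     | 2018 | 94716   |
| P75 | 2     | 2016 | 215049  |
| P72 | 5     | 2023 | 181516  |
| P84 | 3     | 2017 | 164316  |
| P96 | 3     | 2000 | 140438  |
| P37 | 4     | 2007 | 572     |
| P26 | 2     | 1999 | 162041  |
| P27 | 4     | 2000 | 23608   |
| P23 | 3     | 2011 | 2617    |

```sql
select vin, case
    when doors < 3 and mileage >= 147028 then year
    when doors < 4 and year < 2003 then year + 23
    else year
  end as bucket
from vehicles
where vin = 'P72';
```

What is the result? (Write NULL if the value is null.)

vin = P72: doors=5, year=2023, mileage=181516.
doors < 3 and mileage >= 147028 → false
doors < 4 and year < 2003 → false
No prior WHEN matched → ELSE → 2023

2023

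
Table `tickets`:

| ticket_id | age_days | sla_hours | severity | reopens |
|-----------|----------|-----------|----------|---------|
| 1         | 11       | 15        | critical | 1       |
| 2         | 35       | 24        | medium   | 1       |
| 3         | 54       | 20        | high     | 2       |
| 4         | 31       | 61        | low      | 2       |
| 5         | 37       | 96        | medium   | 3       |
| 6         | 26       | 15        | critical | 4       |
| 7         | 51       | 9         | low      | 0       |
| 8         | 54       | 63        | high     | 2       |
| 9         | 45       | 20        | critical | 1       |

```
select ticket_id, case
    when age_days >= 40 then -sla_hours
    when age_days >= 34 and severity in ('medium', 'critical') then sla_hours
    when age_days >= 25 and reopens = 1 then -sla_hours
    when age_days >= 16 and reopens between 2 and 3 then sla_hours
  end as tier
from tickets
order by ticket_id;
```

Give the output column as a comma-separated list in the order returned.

NULL, 24, -20, 61, 96, NULL, -9, -63, -20

ticket_id=1: (no match → NULL) → NULL
ticket_id=2: age_days >= 34 and severity in ('medium', 'critical') → 24
ticket_id=3: age_days >= 40 → -20
ticket_id=4: age_days >= 16 and reopens between 2 and 3 → 61
ticket_id=5: age_days >= 34 and severity in ('medium', 'critical') → 96
ticket_id=6: (no match → NULL) → NULL
ticket_id=7: age_days >= 40 → -9
ticket_id=8: age_days >= 40 → -63
ticket_id=9: age_days >= 40 → -20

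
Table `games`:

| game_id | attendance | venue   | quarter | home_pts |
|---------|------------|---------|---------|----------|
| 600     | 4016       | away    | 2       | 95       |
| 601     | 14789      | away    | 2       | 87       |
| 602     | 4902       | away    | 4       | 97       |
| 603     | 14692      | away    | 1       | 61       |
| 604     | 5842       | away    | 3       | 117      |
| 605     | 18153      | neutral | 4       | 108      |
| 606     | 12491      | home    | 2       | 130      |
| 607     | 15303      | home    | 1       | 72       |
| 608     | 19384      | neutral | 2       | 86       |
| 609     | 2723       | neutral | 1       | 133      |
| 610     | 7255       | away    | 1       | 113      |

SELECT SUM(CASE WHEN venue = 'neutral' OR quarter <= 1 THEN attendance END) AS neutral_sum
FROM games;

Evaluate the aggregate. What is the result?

77510

game_id=600: ✗
game_id=601: ✗
game_id=602: ✗
game_id=603: ✓ → 14692
game_id=604: ✗
game_id=605: ✓ → 18153
game_id=606: ✗
game_id=607: ✓ → 15303
game_id=608: ✓ → 19384
game_id=609: ✓ → 2723
game_id=610: ✓ → 7255
neutral_sum = 14692 + 18153 + 15303 + 19384 + 2723 + 7255 = 77510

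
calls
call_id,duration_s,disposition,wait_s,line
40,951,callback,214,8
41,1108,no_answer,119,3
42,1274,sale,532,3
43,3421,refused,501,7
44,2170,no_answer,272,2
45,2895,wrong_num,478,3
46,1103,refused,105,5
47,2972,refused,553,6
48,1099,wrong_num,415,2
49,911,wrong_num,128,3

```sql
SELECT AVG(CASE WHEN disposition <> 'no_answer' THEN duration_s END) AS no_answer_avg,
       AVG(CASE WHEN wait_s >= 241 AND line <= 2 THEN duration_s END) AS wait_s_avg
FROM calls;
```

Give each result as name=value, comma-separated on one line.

no_answer_avg=1828.25, wait_s_avg=1634.5

[no_answer_avg: disposition <> 'no_answer']
call_id=40: ✓ → 951
call_id=41: ✗
call_id=42: ✓ → 1274
call_id=43: ✓ → 3421
call_id=44: ✗
call_id=45: ✓ → 2895
call_id=46: ✓ → 1103
call_id=47: ✓ → 2972
call_id=48: ✓ → 1099
call_id=49: ✓ → 911
no_answer_avg = (951 + 1274 + 3421 + 2895 + 1103 + 2972 + 1099 + 911) / 8 = 1828.25
—
[wait_s_avg: wait_s >= 241 AND line <= 2]
call_id=40: ✗
call_id=41: ✗
call_id=42: ✗
call_id=43: ✗
call_id=44: ✓ → 2170
call_id=45: ✗
call_id=46: ✗
call_id=47: ✗
call_id=48: ✓ → 1099
call_id=49: ✗
wait_s_avg = (2170 + 1099) / 2 = 1634.5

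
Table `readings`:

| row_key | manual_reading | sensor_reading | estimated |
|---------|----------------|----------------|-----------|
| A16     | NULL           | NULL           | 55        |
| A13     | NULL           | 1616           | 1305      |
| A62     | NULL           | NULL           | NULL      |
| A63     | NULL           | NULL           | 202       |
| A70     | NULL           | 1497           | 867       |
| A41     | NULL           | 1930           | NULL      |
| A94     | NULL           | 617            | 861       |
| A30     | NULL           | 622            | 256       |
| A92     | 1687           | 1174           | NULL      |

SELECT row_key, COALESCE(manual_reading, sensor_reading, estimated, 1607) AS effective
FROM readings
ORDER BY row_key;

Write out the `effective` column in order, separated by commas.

1616, 55, 622, 1930, 1607, 202, 1497, 1687, 617

row_key=A13: manual_reading=NULL, sensor_reading=1616 → 1616
row_key=A16: manual_reading=NULL, sensor_reading=NULL, estimated=55 → 55
row_key=A30: manual_reading=NULL, sensor_reading=622 → 622
row_key=A41: manual_reading=NULL, sensor_reading=1930 → 1930
row_key=A62: manual_reading=NULL, sensor_reading=NULL, estimated=NULL, → literal 1607 → 1607
row_key=A63: manual_reading=NULL, sensor_reading=NULL, estimated=202 → 202
row_key=A70: manual_reading=NULL, sensor_reading=1497 → 1497
row_key=A92: manual_reading=1687 → 1687
row_key=A94: manual_reading=NULL, sensor_reading=617 → 617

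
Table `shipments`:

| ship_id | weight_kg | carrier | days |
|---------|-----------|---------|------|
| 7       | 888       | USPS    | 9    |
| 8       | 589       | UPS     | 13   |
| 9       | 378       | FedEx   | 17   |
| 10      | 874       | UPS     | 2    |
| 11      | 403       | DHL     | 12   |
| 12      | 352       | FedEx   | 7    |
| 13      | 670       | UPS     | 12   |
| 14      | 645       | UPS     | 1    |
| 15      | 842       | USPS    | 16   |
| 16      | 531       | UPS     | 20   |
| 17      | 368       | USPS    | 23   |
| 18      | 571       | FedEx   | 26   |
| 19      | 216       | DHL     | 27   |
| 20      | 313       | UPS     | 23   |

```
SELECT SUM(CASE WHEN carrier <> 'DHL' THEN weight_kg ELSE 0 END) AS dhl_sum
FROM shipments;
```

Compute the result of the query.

7021

ship_id=7: ✓ → 888
ship_id=8: ✓ → 589
ship_id=9: ✓ → 378
ship_id=10: ✓ → 874
ship_id=11: ✗
ship_id=12: ✓ → 352
ship_id=13: ✓ → 670
ship_id=14: ✓ → 645
ship_id=15: ✓ → 842
ship_id=16: ✓ → 531
ship_id=17: ✓ → 368
ship_id=18: ✓ → 571
ship_id=19: ✗
ship_id=20: ✓ → 313
dhl_sum = 888 + 589 + 378 + 874 + 352 + 670 + 645 + 842 + 531 + 368 + 571 + 313 = 7021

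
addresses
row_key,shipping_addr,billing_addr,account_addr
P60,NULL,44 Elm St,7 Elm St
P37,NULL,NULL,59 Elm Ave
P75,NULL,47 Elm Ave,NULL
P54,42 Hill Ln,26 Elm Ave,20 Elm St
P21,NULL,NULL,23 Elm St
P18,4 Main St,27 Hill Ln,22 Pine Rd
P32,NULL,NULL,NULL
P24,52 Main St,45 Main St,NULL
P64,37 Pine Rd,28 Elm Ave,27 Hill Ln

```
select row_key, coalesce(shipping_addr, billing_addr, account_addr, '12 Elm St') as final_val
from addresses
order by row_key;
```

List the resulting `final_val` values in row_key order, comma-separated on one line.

row_key=P18: shipping_addr=4 Main St → 4 Main St
row_key=P21: shipping_addr=NULL, billing_addr=NULL, account_addr=23 Elm St → 23 Elm St
row_key=P24: shipping_addr=52 Main St → 52 Main St
row_key=P32: shipping_addr=NULL, billing_addr=NULL, account_addr=NULL, → literal 12 Elm St → 12 Elm St
row_key=P37: shipping_addr=NULL, billing_addr=NULL, account_addr=59 Elm Ave → 59 Elm Ave
row_key=P54: shipping_addr=42 Hill Ln → 42 Hill Ln
row_key=P60: shipping_addr=NULL, billing_addr=44 Elm St → 44 Elm St
row_key=P64: shipping_addr=37 Pine Rd → 37 Pine Rd
row_key=P75: shipping_addr=NULL, billing_addr=47 Elm Ave → 47 Elm Ave

4 Main St, 23 Elm St, 52 Main St, 12 Elm St, 59 Elm Ave, 42 Hill Ln, 44 Elm St, 37 Pine Rd, 47 Elm Ave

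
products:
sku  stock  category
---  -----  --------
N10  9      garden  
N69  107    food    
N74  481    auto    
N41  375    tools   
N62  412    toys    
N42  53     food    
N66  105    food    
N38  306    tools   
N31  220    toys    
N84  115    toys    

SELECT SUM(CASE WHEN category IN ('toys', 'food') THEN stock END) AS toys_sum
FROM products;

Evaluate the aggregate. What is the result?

sku=N10: ✗
sku=N69: ✓ → 107
sku=N74: ✗
sku=N41: ✗
sku=N62: ✓ → 412
sku=N42: ✓ → 53
sku=N66: ✓ → 105
sku=N38: ✗
sku=N31: ✓ → 220
sku=N84: ✓ → 115
toys_sum = 107 + 412 + 53 + 105 + 220 + 115 = 1012

1012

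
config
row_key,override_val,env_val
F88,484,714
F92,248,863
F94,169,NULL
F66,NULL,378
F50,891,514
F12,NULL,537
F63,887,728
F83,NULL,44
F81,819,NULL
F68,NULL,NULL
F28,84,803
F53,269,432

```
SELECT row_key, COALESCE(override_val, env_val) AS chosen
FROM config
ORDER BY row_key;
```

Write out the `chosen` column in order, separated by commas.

row_key=F12: override_val=NULL, env_val=537 → 537
row_key=F28: override_val=84 → 84
row_key=F50: override_val=891 → 891
row_key=F53: override_val=269 → 269
row_key=F63: override_val=887 → 887
row_key=F66: override_val=NULL, env_val=378 → 378
row_key=F68: override_val=NULL, env_val=NULL (all NULL) → NULL
row_key=F81: override_val=819 → 819
row_key=F83: override_val=NULL, env_val=44 → 44
row_key=F88: override_val=484 → 484
row_key=F92: override_val=248 → 248
row_key=F94: override_val=169 → 169

537, 84, 891, 269, 887, 378, NULL, 819, 44, 484, 248, 169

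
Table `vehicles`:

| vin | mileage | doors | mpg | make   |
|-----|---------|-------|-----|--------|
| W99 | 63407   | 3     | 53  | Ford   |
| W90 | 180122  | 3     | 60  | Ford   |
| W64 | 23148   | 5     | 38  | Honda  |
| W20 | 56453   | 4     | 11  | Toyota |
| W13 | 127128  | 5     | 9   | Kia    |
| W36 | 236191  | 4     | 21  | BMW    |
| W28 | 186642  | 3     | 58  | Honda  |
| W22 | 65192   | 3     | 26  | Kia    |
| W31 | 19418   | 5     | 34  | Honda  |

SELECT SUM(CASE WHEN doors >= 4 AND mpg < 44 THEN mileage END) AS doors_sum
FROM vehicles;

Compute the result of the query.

462338

vin=W99: ✗
vin=W90: ✗
vin=W64: ✓ → 23148
vin=W20: ✓ → 56453
vin=W13: ✓ → 127128
vin=W36: ✓ → 236191
vin=W28: ✗
vin=W22: ✗
vin=W31: ✓ → 19418
doors_sum = 23148 + 56453 + 127128 + 236191 + 19418 = 462338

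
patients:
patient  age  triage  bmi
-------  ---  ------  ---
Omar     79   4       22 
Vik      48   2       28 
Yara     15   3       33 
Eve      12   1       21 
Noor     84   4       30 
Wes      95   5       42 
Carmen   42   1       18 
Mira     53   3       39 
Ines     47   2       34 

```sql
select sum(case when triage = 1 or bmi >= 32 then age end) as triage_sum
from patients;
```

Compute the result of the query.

patient=Omar: ✗
patient=Vik: ✗
patient=Yara: ✓ → 15
patient=Eve: ✓ → 12
patient=Noor: ✗
patient=Wes: ✓ → 95
patient=Carmen: ✓ → 42
patient=Mira: ✓ → 53
patient=Ines: ✓ → 47
triage_sum = 15 + 12 + 95 + 42 + 53 + 47 = 264

264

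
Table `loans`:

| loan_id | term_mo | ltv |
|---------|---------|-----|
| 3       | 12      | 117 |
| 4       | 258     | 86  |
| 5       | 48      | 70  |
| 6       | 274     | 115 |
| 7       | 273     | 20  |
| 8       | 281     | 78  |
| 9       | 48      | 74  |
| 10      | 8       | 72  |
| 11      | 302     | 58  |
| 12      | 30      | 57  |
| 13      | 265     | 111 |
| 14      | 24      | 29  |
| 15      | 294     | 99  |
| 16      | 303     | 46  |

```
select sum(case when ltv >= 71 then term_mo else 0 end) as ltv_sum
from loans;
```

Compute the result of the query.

1440

loan_id=3: ✓ → 12
loan_id=4: ✓ → 258
loan_id=5: ✗
loan_id=6: ✓ → 274
loan_id=7: ✗
loan_id=8: ✓ → 281
loan_id=9: ✓ → 48
loan_id=10: ✓ → 8
loan_id=11: ✗
loan_id=12: ✗
loan_id=13: ✓ → 265
loan_id=14: ✗
loan_id=15: ✓ → 294
loan_id=16: ✗
ltv_sum = 12 + 258 + 274 + 281 + 48 + 8 + 265 + 294 = 1440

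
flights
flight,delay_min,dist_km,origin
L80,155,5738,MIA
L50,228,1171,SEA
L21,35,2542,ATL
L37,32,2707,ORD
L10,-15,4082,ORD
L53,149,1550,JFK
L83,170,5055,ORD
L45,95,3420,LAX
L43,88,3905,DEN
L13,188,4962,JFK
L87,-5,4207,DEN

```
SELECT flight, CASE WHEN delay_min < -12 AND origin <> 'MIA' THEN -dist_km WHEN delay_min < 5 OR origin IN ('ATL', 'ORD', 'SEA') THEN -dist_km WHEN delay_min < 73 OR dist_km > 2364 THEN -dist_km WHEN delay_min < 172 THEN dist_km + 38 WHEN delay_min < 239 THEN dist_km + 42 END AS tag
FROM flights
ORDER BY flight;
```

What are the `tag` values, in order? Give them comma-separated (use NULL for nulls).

flight=L10: delay_min < -12 AND origin <> 'MIA' → -4082
flight=L13: delay_min < 73 OR dist_km > 2364 → -4962
flight=L21: delay_min < 5 OR origin IN ('ATL', 'ORD', 'SEA') → -2542
flight=L37: delay_min < 5 OR origin IN ('ATL', 'ORD', 'SEA') → -2707
flight=L43: delay_min < 73 OR dist_km > 2364 → -3905
flight=L45: delay_min < 73 OR dist_km > 2364 → -3420
flight=L50: delay_min < 5 OR origin IN ('ATL', 'ORD', 'SEA') → -1171
flight=L53: delay_min < 172 → 1588
flight=L80: delay_min < 73 OR dist_km > 2364 → -5738
flight=L83: delay_min < 5 OR origin IN ('ATL', 'ORD', 'SEA') → -5055
flight=L87: delay_min < 5 OR origin IN ('ATL', 'ORD', 'SEA') → -4207

-4082, -4962, -2542, -2707, -3905, -3420, -1171, 1588, -5738, -5055, -4207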